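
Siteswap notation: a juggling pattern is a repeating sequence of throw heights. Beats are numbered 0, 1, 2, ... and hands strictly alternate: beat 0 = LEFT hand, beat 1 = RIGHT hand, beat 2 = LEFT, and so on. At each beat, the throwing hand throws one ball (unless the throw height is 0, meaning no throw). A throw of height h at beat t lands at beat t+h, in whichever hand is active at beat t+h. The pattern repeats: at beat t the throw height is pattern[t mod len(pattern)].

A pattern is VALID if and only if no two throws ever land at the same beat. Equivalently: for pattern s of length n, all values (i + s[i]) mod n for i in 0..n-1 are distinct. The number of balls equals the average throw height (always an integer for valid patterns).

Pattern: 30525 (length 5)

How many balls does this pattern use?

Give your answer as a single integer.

Pattern = [3, 0, 5, 2, 5], length n = 5
  position 0: throw height = 3, running sum = 3
  position 1: throw height = 0, running sum = 3
  position 2: throw height = 5, running sum = 8
  position 3: throw height = 2, running sum = 10
  position 4: throw height = 5, running sum = 15
Total sum = 15; balls = sum / n = 15 / 5 = 3

Answer: 3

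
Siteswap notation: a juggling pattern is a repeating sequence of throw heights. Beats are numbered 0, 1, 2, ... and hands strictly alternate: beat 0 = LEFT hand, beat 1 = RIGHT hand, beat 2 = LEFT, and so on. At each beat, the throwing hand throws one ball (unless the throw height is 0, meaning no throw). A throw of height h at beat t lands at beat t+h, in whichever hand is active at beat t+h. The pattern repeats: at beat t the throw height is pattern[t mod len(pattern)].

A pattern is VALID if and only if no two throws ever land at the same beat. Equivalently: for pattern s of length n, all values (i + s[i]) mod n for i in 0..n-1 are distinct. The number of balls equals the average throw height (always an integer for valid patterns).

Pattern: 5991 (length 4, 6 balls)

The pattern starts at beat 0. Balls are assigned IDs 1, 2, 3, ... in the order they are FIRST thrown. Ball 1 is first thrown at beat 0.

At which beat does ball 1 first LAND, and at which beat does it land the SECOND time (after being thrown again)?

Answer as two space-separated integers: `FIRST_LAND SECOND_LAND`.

Answer: 5 14

Derivation:
Beat 0 (L): throw ball1 h=5 -> lands@5:R; in-air after throw: [b1@5:R]
Beat 1 (R): throw ball2 h=9 -> lands@10:L; in-air after throw: [b1@5:R b2@10:L]
Beat 2 (L): throw ball3 h=9 -> lands@11:R; in-air after throw: [b1@5:R b2@10:L b3@11:R]
Beat 3 (R): throw ball4 h=1 -> lands@4:L; in-air after throw: [b4@4:L b1@5:R b2@10:L b3@11:R]
Beat 4 (L): throw ball4 h=5 -> lands@9:R; in-air after throw: [b1@5:R b4@9:R b2@10:L b3@11:R]
Beat 5 (R): throw ball1 h=9 -> lands@14:L; in-air after throw: [b4@9:R b2@10:L b3@11:R b1@14:L]
Beat 6 (L): throw ball5 h=9 -> lands@15:R; in-air after throw: [b4@9:R b2@10:L b3@11:R b1@14:L b5@15:R]
Beat 7 (R): throw ball6 h=1 -> lands@8:L; in-air after throw: [b6@8:L b4@9:R b2@10:L b3@11:R b1@14:L b5@15:R]
Beat 8 (L): throw ball6 h=5 -> lands@13:R; in-air after throw: [b4@9:R b2@10:L b3@11:R b6@13:R b1@14:L b5@15:R]
Beat 9 (R): throw ball4 h=9 -> lands@18:L; in-air after throw: [b2@10:L b3@11:R b6@13:R b1@14:L b5@15:R b4@18:L]
Beat 10 (L): throw ball2 h=9 -> lands@19:R; in-air after throw: [b3@11:R b6@13:R b1@14:L b5@15:R b4@18:L b2@19:R]
Beat 11 (R): throw ball3 h=1 -> lands@12:L; in-air after throw: [b3@12:L b6@13:R b1@14:L b5@15:R b4@18:L b2@19:R]
Beat 12 (L): throw ball3 h=5 -> lands@17:R; in-air after throw: [b6@13:R b1@14:L b5@15:R b3@17:R b4@18:L b2@19:R]
Beat 13 (R): throw ball6 h=9 -> lands@22:L; in-air after throw: [b1@14:L b5@15:R b3@17:R b4@18:L b2@19:R b6@22:L]
Beat 14 (L): throw ball1 h=9 -> lands@23:R; in-air after throw: [b5@15:R b3@17:R b4@18:L b2@19:R b6@22:L b1@23:R]
Ball 1: thrown@0 h=5 -> first land @5; rethrown@5 h=9 -> second land @14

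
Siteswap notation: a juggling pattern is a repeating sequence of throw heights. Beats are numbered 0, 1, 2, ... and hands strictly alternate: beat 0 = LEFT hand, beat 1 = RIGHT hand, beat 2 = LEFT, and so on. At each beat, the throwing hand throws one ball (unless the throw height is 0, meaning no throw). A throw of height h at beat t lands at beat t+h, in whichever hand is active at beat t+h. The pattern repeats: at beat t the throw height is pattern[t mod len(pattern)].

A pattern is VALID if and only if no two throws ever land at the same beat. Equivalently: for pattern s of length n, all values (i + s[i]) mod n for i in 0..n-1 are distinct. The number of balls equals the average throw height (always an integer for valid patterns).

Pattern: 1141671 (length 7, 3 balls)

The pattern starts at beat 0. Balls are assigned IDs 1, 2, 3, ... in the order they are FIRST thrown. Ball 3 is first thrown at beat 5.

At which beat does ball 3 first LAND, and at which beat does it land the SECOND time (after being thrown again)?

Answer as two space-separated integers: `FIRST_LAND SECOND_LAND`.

Beat 0 (L): throw ball1 h=1 -> lands@1:R; in-air after throw: [b1@1:R]
Beat 1 (R): throw ball1 h=1 -> lands@2:L; in-air after throw: [b1@2:L]
Beat 2 (L): throw ball1 h=4 -> lands@6:L; in-air after throw: [b1@6:L]
Beat 3 (R): throw ball2 h=1 -> lands@4:L; in-air after throw: [b2@4:L b1@6:L]
Beat 4 (L): throw ball2 h=6 -> lands@10:L; in-air after throw: [b1@6:L b2@10:L]
Beat 5 (R): throw ball3 h=7 -> lands@12:L; in-air after throw: [b1@6:L b2@10:L b3@12:L]
Beat 6 (L): throw ball1 h=1 -> lands@7:R; in-air after throw: [b1@7:R b2@10:L b3@12:L]
Beat 7 (R): throw ball1 h=1 -> lands@8:L; in-air after throw: [b1@8:L b2@10:L b3@12:L]
Beat 8 (L): throw ball1 h=1 -> lands@9:R; in-air after throw: [b1@9:R b2@10:L b3@12:L]
Beat 9 (R): throw ball1 h=4 -> lands@13:R; in-air after throw: [b2@10:L b3@12:L b1@13:R]
Beat 10 (L): throw ball2 h=1 -> lands@11:R; in-air after throw: [b2@11:R b3@12:L b1@13:R]
Beat 11 (R): throw ball2 h=6 -> lands@17:R; in-air after throw: [b3@12:L b1@13:R b2@17:R]
Beat 12 (L): throw ball3 h=7 -> lands@19:R; in-air after throw: [b1@13:R b2@17:R b3@19:R]
Beat 13 (R): throw ball1 h=1 -> lands@14:L; in-air after throw: [b1@14:L b2@17:R b3@19:R]
Beat 14 (L): throw ball1 h=1 -> lands@15:R; in-air after throw: [b1@15:R b2@17:R b3@19:R]
Beat 15 (R): throw ball1 h=1 -> lands@16:L; in-air after throw: [b1@16:L b2@17:R b3@19:R]
Beat 16 (L): throw ball1 h=4 -> lands@20:L; in-air after throw: [b2@17:R b3@19:R b1@20:L]
Beat 17 (R): throw ball2 h=1 -> lands@18:L; in-air after throw: [b2@18:L b3@19:R b1@20:L]
Beat 18 (L): throw ball2 h=6 -> lands@24:L; in-air after throw: [b3@19:R b1@20:L b2@24:L]
Beat 19 (R): throw ball3 h=7 -> lands@26:L; in-air after throw: [b1@20:L b2@24:L b3@26:L]
Ball 3: thrown@5 h=7 -> first land @12; rethrown@12 h=7 -> second land @19

Answer: 12 19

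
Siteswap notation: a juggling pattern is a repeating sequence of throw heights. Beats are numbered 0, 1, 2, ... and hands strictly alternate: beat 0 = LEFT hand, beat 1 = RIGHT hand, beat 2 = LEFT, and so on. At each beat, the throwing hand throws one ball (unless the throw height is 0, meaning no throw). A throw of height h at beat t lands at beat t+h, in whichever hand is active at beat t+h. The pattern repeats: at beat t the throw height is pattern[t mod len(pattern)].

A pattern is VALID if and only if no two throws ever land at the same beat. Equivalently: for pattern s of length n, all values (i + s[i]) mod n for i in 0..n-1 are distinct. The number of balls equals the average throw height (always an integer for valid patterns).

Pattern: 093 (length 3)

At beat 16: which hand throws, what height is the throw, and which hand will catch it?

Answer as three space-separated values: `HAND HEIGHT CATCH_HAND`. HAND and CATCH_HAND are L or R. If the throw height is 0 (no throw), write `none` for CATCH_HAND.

Answer: L 9 R

Derivation:
Beat 16: 16 mod 2 = 0, so hand = L
Throw height = pattern[16 mod 3] = pattern[1] = 9
Lands at beat 16+9=25, 25 mod 2 = 1, so catch hand = R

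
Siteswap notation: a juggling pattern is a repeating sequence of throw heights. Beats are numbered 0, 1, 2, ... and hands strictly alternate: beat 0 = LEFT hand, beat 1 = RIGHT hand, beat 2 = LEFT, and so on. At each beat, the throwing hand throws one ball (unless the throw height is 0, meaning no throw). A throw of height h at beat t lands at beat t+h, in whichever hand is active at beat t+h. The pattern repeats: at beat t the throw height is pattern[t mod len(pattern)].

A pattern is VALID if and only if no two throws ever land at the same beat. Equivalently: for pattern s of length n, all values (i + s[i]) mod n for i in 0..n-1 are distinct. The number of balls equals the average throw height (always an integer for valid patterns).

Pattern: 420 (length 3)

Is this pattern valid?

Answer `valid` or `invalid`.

i=0: (i + s[i]) mod n = (0 + 4) mod 3 = 1
i=1: (i + s[i]) mod n = (1 + 2) mod 3 = 0
i=2: (i + s[i]) mod n = (2 + 0) mod 3 = 2
Residues: [1, 0, 2], distinct: True

Answer: valid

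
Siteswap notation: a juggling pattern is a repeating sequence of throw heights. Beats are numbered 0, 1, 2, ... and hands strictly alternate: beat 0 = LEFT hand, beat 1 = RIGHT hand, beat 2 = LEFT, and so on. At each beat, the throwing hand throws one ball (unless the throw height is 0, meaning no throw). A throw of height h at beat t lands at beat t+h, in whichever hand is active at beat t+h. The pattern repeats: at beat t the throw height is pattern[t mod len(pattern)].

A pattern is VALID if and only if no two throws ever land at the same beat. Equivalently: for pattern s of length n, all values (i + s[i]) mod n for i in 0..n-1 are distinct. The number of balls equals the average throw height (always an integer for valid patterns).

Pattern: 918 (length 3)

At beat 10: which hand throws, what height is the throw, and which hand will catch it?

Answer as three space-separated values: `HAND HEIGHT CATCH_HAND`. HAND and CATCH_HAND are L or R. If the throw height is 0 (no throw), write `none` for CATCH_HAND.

Beat 10: 10 mod 2 = 0, so hand = L
Throw height = pattern[10 mod 3] = pattern[1] = 1
Lands at beat 10+1=11, 11 mod 2 = 1, so catch hand = R

Answer: L 1 R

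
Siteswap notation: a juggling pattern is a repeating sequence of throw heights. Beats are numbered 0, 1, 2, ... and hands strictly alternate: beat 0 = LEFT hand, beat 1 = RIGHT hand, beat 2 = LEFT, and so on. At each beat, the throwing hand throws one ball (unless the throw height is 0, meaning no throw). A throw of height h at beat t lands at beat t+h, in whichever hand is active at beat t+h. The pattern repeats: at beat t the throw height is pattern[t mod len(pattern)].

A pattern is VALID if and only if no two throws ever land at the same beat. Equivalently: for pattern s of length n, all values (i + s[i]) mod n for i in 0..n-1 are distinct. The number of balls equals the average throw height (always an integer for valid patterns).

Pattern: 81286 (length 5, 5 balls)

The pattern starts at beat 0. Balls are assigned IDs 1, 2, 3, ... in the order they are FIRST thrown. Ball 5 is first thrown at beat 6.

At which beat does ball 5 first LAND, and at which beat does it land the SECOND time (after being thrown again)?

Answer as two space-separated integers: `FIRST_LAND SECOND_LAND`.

Beat 0 (L): throw ball1 h=8 -> lands@8:L; in-air after throw: [b1@8:L]
Beat 1 (R): throw ball2 h=1 -> lands@2:L; in-air after throw: [b2@2:L b1@8:L]
Beat 2 (L): throw ball2 h=2 -> lands@4:L; in-air after throw: [b2@4:L b1@8:L]
Beat 3 (R): throw ball3 h=8 -> lands@11:R; in-air after throw: [b2@4:L b1@8:L b3@11:R]
Beat 4 (L): throw ball2 h=6 -> lands@10:L; in-air after throw: [b1@8:L b2@10:L b3@11:R]
Beat 5 (R): throw ball4 h=8 -> lands@13:R; in-air after throw: [b1@8:L b2@10:L b3@11:R b4@13:R]
Beat 6 (L): throw ball5 h=1 -> lands@7:R; in-air after throw: [b5@7:R b1@8:L b2@10:L b3@11:R b4@13:R]
Beat 7 (R): throw ball5 h=2 -> lands@9:R; in-air after throw: [b1@8:L b5@9:R b2@10:L b3@11:R b4@13:R]
Beat 8 (L): throw ball1 h=8 -> lands@16:L; in-air after throw: [b5@9:R b2@10:L b3@11:R b4@13:R b1@16:L]
Beat 9 (R): throw ball5 h=6 -> lands@15:R; in-air after throw: [b2@10:L b3@11:R b4@13:R b5@15:R b1@16:L]
Ball 5: thrown@6 h=1 -> first land @7; rethrown@7 h=2 -> second land @9

Answer: 7 9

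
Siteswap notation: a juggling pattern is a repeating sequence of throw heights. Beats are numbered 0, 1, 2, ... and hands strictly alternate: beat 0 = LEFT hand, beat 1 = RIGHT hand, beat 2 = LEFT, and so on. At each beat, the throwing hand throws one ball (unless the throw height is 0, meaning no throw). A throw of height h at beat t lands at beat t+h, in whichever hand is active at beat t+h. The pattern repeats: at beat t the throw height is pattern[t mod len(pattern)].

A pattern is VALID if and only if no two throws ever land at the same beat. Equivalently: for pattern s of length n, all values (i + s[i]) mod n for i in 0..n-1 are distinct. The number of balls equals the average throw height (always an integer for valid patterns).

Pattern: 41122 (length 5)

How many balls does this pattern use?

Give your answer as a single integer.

Answer: 2

Derivation:
Pattern = [4, 1, 1, 2, 2], length n = 5
  position 0: throw height = 4, running sum = 4
  position 1: throw height = 1, running sum = 5
  position 2: throw height = 1, running sum = 6
  position 3: throw height = 2, running sum = 8
  position 4: throw height = 2, running sum = 10
Total sum = 10; balls = sum / n = 10 / 5 = 2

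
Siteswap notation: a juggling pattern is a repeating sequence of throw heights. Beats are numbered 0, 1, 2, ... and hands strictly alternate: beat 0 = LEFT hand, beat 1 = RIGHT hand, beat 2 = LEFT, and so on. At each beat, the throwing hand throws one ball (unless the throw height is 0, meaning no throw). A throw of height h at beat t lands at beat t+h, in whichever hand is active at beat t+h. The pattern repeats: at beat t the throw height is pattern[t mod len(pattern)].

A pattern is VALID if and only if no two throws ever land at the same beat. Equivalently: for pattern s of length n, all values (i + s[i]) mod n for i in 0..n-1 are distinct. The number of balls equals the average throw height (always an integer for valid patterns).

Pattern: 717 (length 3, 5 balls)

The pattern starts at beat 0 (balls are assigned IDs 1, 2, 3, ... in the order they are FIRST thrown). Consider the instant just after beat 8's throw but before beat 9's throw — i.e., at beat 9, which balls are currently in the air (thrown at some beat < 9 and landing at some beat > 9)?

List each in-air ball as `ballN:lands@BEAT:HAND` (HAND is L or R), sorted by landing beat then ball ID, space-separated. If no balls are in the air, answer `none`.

Beat 0 (L): throw ball1 h=7 -> lands@7:R; in-air after throw: [b1@7:R]
Beat 1 (R): throw ball2 h=1 -> lands@2:L; in-air after throw: [b2@2:L b1@7:R]
Beat 2 (L): throw ball2 h=7 -> lands@9:R; in-air after throw: [b1@7:R b2@9:R]
Beat 3 (R): throw ball3 h=7 -> lands@10:L; in-air after throw: [b1@7:R b2@9:R b3@10:L]
Beat 4 (L): throw ball4 h=1 -> lands@5:R; in-air after throw: [b4@5:R b1@7:R b2@9:R b3@10:L]
Beat 5 (R): throw ball4 h=7 -> lands@12:L; in-air after throw: [b1@7:R b2@9:R b3@10:L b4@12:L]
Beat 6 (L): throw ball5 h=7 -> lands@13:R; in-air after throw: [b1@7:R b2@9:R b3@10:L b4@12:L b5@13:R]
Beat 7 (R): throw ball1 h=1 -> lands@8:L; in-air after throw: [b1@8:L b2@9:R b3@10:L b4@12:L b5@13:R]
Beat 8 (L): throw ball1 h=7 -> lands@15:R; in-air after throw: [b2@9:R b3@10:L b4@12:L b5@13:R b1@15:R]
Beat 9 (R): throw ball2 h=7 -> lands@16:L; in-air after throw: [b3@10:L b4@12:L b5@13:R b1@15:R b2@16:L]

Answer: ball3:lands@10:L ball4:lands@12:L ball5:lands@13:R ball1:lands@15:R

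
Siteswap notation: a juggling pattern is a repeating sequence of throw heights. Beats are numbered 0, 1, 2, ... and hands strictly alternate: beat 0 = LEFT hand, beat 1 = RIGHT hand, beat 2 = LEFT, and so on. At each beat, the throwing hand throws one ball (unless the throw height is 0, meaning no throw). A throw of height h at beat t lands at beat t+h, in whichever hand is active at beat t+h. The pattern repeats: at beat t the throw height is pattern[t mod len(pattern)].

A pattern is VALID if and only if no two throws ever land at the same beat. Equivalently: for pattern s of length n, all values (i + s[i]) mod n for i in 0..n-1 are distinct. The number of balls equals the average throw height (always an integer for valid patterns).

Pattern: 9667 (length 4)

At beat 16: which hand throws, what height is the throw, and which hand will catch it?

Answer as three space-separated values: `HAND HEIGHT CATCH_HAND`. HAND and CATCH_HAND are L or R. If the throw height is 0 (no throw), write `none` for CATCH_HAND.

Answer: L 9 R

Derivation:
Beat 16: 16 mod 2 = 0, so hand = L
Throw height = pattern[16 mod 4] = pattern[0] = 9
Lands at beat 16+9=25, 25 mod 2 = 1, so catch hand = R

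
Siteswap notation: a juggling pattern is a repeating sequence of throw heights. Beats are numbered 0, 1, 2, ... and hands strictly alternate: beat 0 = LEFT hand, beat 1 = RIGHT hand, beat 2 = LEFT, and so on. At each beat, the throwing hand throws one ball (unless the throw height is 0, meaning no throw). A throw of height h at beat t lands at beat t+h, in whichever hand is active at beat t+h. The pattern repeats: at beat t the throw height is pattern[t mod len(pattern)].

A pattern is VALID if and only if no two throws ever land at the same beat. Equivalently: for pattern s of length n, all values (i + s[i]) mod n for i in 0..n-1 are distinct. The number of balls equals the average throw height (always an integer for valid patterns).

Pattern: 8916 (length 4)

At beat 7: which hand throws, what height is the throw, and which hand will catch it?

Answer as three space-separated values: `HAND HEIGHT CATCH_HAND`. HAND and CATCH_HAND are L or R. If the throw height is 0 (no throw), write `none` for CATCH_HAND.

Beat 7: 7 mod 2 = 1, so hand = R
Throw height = pattern[7 mod 4] = pattern[3] = 6
Lands at beat 7+6=13, 13 mod 2 = 1, so catch hand = R

Answer: R 6 R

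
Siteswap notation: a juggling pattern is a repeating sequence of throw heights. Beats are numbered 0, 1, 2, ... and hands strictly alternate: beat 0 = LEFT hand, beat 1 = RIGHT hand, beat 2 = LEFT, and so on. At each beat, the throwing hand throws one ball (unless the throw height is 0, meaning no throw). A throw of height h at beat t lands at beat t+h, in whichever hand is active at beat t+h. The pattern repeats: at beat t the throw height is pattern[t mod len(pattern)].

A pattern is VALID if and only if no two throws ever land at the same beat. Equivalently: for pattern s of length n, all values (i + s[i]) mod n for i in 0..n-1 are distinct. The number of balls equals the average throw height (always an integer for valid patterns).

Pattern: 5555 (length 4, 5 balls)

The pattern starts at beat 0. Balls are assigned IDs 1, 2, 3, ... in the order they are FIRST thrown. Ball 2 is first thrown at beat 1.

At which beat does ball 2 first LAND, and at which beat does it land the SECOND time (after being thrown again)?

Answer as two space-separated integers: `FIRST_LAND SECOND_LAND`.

Beat 0 (L): throw ball1 h=5 -> lands@5:R; in-air after throw: [b1@5:R]
Beat 1 (R): throw ball2 h=5 -> lands@6:L; in-air after throw: [b1@5:R b2@6:L]
Beat 2 (L): throw ball3 h=5 -> lands@7:R; in-air after throw: [b1@5:R b2@6:L b3@7:R]
Beat 3 (R): throw ball4 h=5 -> lands@8:L; in-air after throw: [b1@5:R b2@6:L b3@7:R b4@8:L]
Beat 4 (L): throw ball5 h=5 -> lands@9:R; in-air after throw: [b1@5:R b2@6:L b3@7:R b4@8:L b5@9:R]
Beat 5 (R): throw ball1 h=5 -> lands@10:L; in-air after throw: [b2@6:L b3@7:R b4@8:L b5@9:R b1@10:L]
Beat 6 (L): throw ball2 h=5 -> lands@11:R; in-air after throw: [b3@7:R b4@8:L b5@9:R b1@10:L b2@11:R]
Beat 7 (R): throw ball3 h=5 -> lands@12:L; in-air after throw: [b4@8:L b5@9:R b1@10:L b2@11:R b3@12:L]
Beat 8 (L): throw ball4 h=5 -> lands@13:R; in-air after throw: [b5@9:R b1@10:L b2@11:R b3@12:L b4@13:R]
Beat 9 (R): throw ball5 h=5 -> lands@14:L; in-air after throw: [b1@10:L b2@11:R b3@12:L b4@13:R b5@14:L]
Beat 10 (L): throw ball1 h=5 -> lands@15:R; in-air after throw: [b2@11:R b3@12:L b4@13:R b5@14:L b1@15:R]
Beat 11 (R): throw ball2 h=5 -> lands@16:L; in-air after throw: [b3@12:L b4@13:R b5@14:L b1@15:R b2@16:L]
Ball 2: thrown@1 h=5 -> first land @6; rethrown@6 h=5 -> second land @11

Answer: 6 11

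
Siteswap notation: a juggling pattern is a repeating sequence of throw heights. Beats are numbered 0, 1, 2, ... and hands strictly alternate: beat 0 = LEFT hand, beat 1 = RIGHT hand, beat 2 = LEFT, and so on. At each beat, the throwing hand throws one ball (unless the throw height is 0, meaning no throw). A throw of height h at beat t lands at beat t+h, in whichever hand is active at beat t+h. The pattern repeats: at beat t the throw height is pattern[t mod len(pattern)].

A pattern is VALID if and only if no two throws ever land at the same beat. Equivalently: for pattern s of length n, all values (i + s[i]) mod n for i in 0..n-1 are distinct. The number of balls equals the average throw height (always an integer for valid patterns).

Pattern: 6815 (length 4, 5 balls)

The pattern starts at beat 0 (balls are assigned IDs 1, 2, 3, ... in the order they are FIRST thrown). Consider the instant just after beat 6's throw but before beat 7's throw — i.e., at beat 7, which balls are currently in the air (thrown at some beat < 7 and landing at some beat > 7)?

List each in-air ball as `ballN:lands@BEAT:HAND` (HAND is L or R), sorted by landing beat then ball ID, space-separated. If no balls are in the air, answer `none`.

Answer: ball3:lands@8:L ball2:lands@9:R ball4:lands@10:L ball5:lands@13:R

Derivation:
Beat 0 (L): throw ball1 h=6 -> lands@6:L; in-air after throw: [b1@6:L]
Beat 1 (R): throw ball2 h=8 -> lands@9:R; in-air after throw: [b1@6:L b2@9:R]
Beat 2 (L): throw ball3 h=1 -> lands@3:R; in-air after throw: [b3@3:R b1@6:L b2@9:R]
Beat 3 (R): throw ball3 h=5 -> lands@8:L; in-air after throw: [b1@6:L b3@8:L b2@9:R]
Beat 4 (L): throw ball4 h=6 -> lands@10:L; in-air after throw: [b1@6:L b3@8:L b2@9:R b4@10:L]
Beat 5 (R): throw ball5 h=8 -> lands@13:R; in-air after throw: [b1@6:L b3@8:L b2@9:R b4@10:L b5@13:R]
Beat 6 (L): throw ball1 h=1 -> lands@7:R; in-air after throw: [b1@7:R b3@8:L b2@9:R b4@10:L b5@13:R]
Beat 7 (R): throw ball1 h=5 -> lands@12:L; in-air after throw: [b3@8:L b2@9:R b4@10:L b1@12:L b5@13:R]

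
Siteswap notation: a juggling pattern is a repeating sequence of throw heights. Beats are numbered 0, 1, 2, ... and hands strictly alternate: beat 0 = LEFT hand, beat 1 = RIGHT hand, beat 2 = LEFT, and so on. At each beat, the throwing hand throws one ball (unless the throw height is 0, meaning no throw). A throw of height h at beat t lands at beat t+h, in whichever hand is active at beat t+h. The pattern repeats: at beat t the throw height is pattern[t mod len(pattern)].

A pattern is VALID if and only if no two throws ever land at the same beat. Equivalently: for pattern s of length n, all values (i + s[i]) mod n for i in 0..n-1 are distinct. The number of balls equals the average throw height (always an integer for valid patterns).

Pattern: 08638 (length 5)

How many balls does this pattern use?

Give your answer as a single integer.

Pattern = [0, 8, 6, 3, 8], length n = 5
  position 0: throw height = 0, running sum = 0
  position 1: throw height = 8, running sum = 8
  position 2: throw height = 6, running sum = 14
  position 3: throw height = 3, running sum = 17
  position 4: throw height = 8, running sum = 25
Total sum = 25; balls = sum / n = 25 / 5 = 5

Answer: 5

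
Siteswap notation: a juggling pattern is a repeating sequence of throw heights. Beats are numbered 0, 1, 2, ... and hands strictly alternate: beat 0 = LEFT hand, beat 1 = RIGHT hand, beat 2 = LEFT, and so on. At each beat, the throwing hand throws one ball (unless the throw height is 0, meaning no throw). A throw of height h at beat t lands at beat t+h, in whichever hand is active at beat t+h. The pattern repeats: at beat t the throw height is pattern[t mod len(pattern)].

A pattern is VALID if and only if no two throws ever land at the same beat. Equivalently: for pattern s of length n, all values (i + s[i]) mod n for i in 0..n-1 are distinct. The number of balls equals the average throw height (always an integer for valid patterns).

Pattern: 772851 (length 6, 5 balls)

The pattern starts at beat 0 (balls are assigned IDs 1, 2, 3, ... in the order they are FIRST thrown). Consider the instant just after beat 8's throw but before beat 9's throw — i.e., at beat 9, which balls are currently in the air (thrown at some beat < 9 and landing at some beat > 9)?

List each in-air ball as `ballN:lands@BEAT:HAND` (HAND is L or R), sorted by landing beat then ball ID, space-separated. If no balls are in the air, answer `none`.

Beat 0 (L): throw ball1 h=7 -> lands@7:R; in-air after throw: [b1@7:R]
Beat 1 (R): throw ball2 h=7 -> lands@8:L; in-air after throw: [b1@7:R b2@8:L]
Beat 2 (L): throw ball3 h=2 -> lands@4:L; in-air after throw: [b3@4:L b1@7:R b2@8:L]
Beat 3 (R): throw ball4 h=8 -> lands@11:R; in-air after throw: [b3@4:L b1@7:R b2@8:L b4@11:R]
Beat 4 (L): throw ball3 h=5 -> lands@9:R; in-air after throw: [b1@7:R b2@8:L b3@9:R b4@11:R]
Beat 5 (R): throw ball5 h=1 -> lands@6:L; in-air after throw: [b5@6:L b1@7:R b2@8:L b3@9:R b4@11:R]
Beat 6 (L): throw ball5 h=7 -> lands@13:R; in-air after throw: [b1@7:R b2@8:L b3@9:R b4@11:R b5@13:R]
Beat 7 (R): throw ball1 h=7 -> lands@14:L; in-air after throw: [b2@8:L b3@9:R b4@11:R b5@13:R b1@14:L]
Beat 8 (L): throw ball2 h=2 -> lands@10:L; in-air after throw: [b3@9:R b2@10:L b4@11:R b5@13:R b1@14:L]
Beat 9 (R): throw ball3 h=8 -> lands@17:R; in-air after throw: [b2@10:L b4@11:R b5@13:R b1@14:L b3@17:R]

Answer: ball2:lands@10:L ball4:lands@11:R ball5:lands@13:R ball1:lands@14:L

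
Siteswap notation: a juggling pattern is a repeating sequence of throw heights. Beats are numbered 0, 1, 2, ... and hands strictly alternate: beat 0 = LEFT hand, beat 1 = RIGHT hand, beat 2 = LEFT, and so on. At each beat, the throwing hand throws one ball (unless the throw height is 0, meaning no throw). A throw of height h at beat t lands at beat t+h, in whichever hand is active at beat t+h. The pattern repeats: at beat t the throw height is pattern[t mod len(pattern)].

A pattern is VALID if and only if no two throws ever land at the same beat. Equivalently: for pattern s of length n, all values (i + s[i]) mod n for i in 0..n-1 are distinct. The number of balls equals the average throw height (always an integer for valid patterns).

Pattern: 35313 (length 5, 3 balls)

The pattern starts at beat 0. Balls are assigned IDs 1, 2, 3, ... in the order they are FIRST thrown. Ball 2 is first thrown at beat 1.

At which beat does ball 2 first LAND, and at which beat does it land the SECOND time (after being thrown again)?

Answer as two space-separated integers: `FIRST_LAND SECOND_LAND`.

Answer: 6 11

Derivation:
Beat 0 (L): throw ball1 h=3 -> lands@3:R; in-air after throw: [b1@3:R]
Beat 1 (R): throw ball2 h=5 -> lands@6:L; in-air after throw: [b1@3:R b2@6:L]
Beat 2 (L): throw ball3 h=3 -> lands@5:R; in-air after throw: [b1@3:R b3@5:R b2@6:L]
Beat 3 (R): throw ball1 h=1 -> lands@4:L; in-air after throw: [b1@4:L b3@5:R b2@6:L]
Beat 4 (L): throw ball1 h=3 -> lands@7:R; in-air after throw: [b3@5:R b2@6:L b1@7:R]
Beat 5 (R): throw ball3 h=3 -> lands@8:L; in-air after throw: [b2@6:L b1@7:R b3@8:L]
Beat 6 (L): throw ball2 h=5 -> lands@11:R; in-air after throw: [b1@7:R b3@8:L b2@11:R]
Beat 7 (R): throw ball1 h=3 -> lands@10:L; in-air after throw: [b3@8:L b1@10:L b2@11:R]
Beat 8 (L): throw ball3 h=1 -> lands@9:R; in-air after throw: [b3@9:R b1@10:L b2@11:R]
Beat 9 (R): throw ball3 h=3 -> lands@12:L; in-air after throw: [b1@10:L b2@11:R b3@12:L]
Beat 10 (L): throw ball1 h=3 -> lands@13:R; in-air after throw: [b2@11:R b3@12:L b1@13:R]
Beat 11 (R): throw ball2 h=5 -> lands@16:L; in-air after throw: [b3@12:L b1@13:R b2@16:L]
Ball 2: thrown@1 h=5 -> first land @6; rethrown@6 h=5 -> second land @11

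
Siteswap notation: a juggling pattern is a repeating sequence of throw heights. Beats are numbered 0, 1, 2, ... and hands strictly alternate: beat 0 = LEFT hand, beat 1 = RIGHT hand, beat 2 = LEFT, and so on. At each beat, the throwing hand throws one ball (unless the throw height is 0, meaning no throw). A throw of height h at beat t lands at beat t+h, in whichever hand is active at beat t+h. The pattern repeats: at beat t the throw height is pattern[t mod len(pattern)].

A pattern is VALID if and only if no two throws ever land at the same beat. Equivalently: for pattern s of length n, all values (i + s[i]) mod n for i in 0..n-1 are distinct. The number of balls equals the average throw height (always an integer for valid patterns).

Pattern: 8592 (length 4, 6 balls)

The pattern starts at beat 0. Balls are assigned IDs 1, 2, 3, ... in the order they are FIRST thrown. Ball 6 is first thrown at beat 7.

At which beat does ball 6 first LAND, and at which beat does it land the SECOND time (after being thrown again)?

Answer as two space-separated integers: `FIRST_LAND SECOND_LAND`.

Answer: 9 14

Derivation:
Beat 0 (L): throw ball1 h=8 -> lands@8:L; in-air after throw: [b1@8:L]
Beat 1 (R): throw ball2 h=5 -> lands@6:L; in-air after throw: [b2@6:L b1@8:L]
Beat 2 (L): throw ball3 h=9 -> lands@11:R; in-air after throw: [b2@6:L b1@8:L b3@11:R]
Beat 3 (R): throw ball4 h=2 -> lands@5:R; in-air after throw: [b4@5:R b2@6:L b1@8:L b3@11:R]
Beat 4 (L): throw ball5 h=8 -> lands@12:L; in-air after throw: [b4@5:R b2@6:L b1@8:L b3@11:R b5@12:L]
Beat 5 (R): throw ball4 h=5 -> lands@10:L; in-air after throw: [b2@6:L b1@8:L b4@10:L b3@11:R b5@12:L]
Beat 6 (L): throw ball2 h=9 -> lands@15:R; in-air after throw: [b1@8:L b4@10:L b3@11:R b5@12:L b2@15:R]
Beat 7 (R): throw ball6 h=2 -> lands@9:R; in-air after throw: [b1@8:L b6@9:R b4@10:L b3@11:R b5@12:L b2@15:R]
Beat 8 (L): throw ball1 h=8 -> lands@16:L; in-air after throw: [b6@9:R b4@10:L b3@11:R b5@12:L b2@15:R b1@16:L]
Beat 9 (R): throw ball6 h=5 -> lands@14:L; in-air after throw: [b4@10:L b3@11:R b5@12:L b6@14:L b2@15:R b1@16:L]
Beat 10 (L): throw ball4 h=9 -> lands@19:R; in-air after throw: [b3@11:R b5@12:L b6@14:L b2@15:R b1@16:L b4@19:R]
Beat 11 (R): throw ball3 h=2 -> lands@13:R; in-air after throw: [b5@12:L b3@13:R b6@14:L b2@15:R b1@16:L b4@19:R]
Beat 12 (L): throw ball5 h=8 -> lands@20:L; in-air after throw: [b3@13:R b6@14:L b2@15:R b1@16:L b4@19:R b5@20:L]
Beat 13 (R): throw ball3 h=5 -> lands@18:L; in-air after throw: [b6@14:L b2@15:R b1@16:L b3@18:L b4@19:R b5@20:L]
Beat 14 (L): throw ball6 h=9 -> lands@23:R; in-air after throw: [b2@15:R b1@16:L b3@18:L b4@19:R b5@20:L b6@23:R]
Ball 6: thrown@7 h=2 -> first land @9; rethrown@9 h=5 -> second land @14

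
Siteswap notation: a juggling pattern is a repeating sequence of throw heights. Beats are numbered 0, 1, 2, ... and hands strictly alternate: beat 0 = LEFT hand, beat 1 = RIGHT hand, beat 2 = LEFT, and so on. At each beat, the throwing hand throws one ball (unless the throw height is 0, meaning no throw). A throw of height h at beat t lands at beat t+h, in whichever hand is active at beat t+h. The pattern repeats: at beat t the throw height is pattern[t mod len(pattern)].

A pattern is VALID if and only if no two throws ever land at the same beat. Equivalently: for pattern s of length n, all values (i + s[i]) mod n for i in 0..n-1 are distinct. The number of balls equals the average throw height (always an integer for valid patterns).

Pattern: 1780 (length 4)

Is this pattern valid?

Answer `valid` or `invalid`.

i=0: (i + s[i]) mod n = (0 + 1) mod 4 = 1
i=1: (i + s[i]) mod n = (1 + 7) mod 4 = 0
i=2: (i + s[i]) mod n = (2 + 8) mod 4 = 2
i=3: (i + s[i]) mod n = (3 + 0) mod 4 = 3
Residues: [1, 0, 2, 3], distinct: True

Answer: valid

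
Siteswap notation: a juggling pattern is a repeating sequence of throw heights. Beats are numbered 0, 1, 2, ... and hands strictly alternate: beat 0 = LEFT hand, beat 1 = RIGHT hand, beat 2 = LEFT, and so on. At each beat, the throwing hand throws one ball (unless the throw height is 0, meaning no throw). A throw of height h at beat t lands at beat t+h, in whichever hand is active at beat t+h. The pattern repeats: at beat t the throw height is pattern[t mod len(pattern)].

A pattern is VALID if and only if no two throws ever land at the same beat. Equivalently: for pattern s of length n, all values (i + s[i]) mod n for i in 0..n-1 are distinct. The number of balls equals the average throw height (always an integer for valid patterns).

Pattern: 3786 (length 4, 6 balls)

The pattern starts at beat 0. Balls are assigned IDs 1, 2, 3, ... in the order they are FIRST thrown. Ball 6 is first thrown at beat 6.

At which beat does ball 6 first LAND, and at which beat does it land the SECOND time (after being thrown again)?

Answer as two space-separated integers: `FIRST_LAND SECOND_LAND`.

Beat 0 (L): throw ball1 h=3 -> lands@3:R; in-air after throw: [b1@3:R]
Beat 1 (R): throw ball2 h=7 -> lands@8:L; in-air after throw: [b1@3:R b2@8:L]
Beat 2 (L): throw ball3 h=8 -> lands@10:L; in-air after throw: [b1@3:R b2@8:L b3@10:L]
Beat 3 (R): throw ball1 h=6 -> lands@9:R; in-air after throw: [b2@8:L b1@9:R b3@10:L]
Beat 4 (L): throw ball4 h=3 -> lands@7:R; in-air after throw: [b4@7:R b2@8:L b1@9:R b3@10:L]
Beat 5 (R): throw ball5 h=7 -> lands@12:L; in-air after throw: [b4@7:R b2@8:L b1@9:R b3@10:L b5@12:L]
Beat 6 (L): throw ball6 h=8 -> lands@14:L; in-air after throw: [b4@7:R b2@8:L b1@9:R b3@10:L b5@12:L b6@14:L]
Beat 7 (R): throw ball4 h=6 -> lands@13:R; in-air after throw: [b2@8:L b1@9:R b3@10:L b5@12:L b4@13:R b6@14:L]
Beat 8 (L): throw ball2 h=3 -> lands@11:R; in-air after throw: [b1@9:R b3@10:L b2@11:R b5@12:L b4@13:R b6@14:L]
Beat 9 (R): throw ball1 h=7 -> lands@16:L; in-air after throw: [b3@10:L b2@11:R b5@12:L b4@13:R b6@14:L b1@16:L]
Beat 10 (L): throw ball3 h=8 -> lands@18:L; in-air after throw: [b2@11:R b5@12:L b4@13:R b6@14:L b1@16:L b3@18:L]
Beat 11 (R): throw ball2 h=6 -> lands@17:R; in-air after throw: [b5@12:L b4@13:R b6@14:L b1@16:L b2@17:R b3@18:L]
Beat 12 (L): throw ball5 h=3 -> lands@15:R; in-air after throw: [b4@13:R b6@14:L b5@15:R b1@16:L b2@17:R b3@18:L]
Beat 13 (R): throw ball4 h=7 -> lands@20:L; in-air after throw: [b6@14:L b5@15:R b1@16:L b2@17:R b3@18:L b4@20:L]
Beat 14 (L): throw ball6 h=8 -> lands@22:L; in-air after throw: [b5@15:R b1@16:L b2@17:R b3@18:L b4@20:L b6@22:L]
Beat 15 (R): throw ball5 h=6 -> lands@21:R; in-air after throw: [b1@16:L b2@17:R b3@18:L b4@20:L b5@21:R b6@22:L]
Beat 16 (L): throw ball1 h=3 -> lands@19:R; in-air after throw: [b2@17:R b3@18:L b1@19:R b4@20:L b5@21:R b6@22:L]
Beat 17 (R): throw ball2 h=7 -> lands@24:L; in-air after throw: [b3@18:L b1@19:R b4@20:L b5@21:R b6@22:L b2@24:L]
Ball 6: thrown@6 h=8 -> first land @14; rethrown@14 h=8 -> second land @22

Answer: 14 22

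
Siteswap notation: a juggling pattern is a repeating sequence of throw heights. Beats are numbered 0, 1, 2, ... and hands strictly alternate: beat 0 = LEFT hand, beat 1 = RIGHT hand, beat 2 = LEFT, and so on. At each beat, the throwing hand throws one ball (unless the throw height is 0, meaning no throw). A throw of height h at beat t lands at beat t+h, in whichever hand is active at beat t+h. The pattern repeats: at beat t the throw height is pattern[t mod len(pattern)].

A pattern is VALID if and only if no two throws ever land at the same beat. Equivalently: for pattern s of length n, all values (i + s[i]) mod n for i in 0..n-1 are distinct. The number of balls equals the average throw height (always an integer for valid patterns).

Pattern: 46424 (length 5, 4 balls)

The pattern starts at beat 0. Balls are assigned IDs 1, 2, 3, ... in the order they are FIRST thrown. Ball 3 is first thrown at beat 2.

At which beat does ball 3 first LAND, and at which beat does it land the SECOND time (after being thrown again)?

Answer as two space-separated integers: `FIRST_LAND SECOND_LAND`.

Answer: 6 12

Derivation:
Beat 0 (L): throw ball1 h=4 -> lands@4:L; in-air after throw: [b1@4:L]
Beat 1 (R): throw ball2 h=6 -> lands@7:R; in-air after throw: [b1@4:L b2@7:R]
Beat 2 (L): throw ball3 h=4 -> lands@6:L; in-air after throw: [b1@4:L b3@6:L b2@7:R]
Beat 3 (R): throw ball4 h=2 -> lands@5:R; in-air after throw: [b1@4:L b4@5:R b3@6:L b2@7:R]
Beat 4 (L): throw ball1 h=4 -> lands@8:L; in-air after throw: [b4@5:R b3@6:L b2@7:R b1@8:L]
Beat 5 (R): throw ball4 h=4 -> lands@9:R; in-air after throw: [b3@6:L b2@7:R b1@8:L b4@9:R]
Beat 6 (L): throw ball3 h=6 -> lands@12:L; in-air after throw: [b2@7:R b1@8:L b4@9:R b3@12:L]
Beat 7 (R): throw ball2 h=4 -> lands@11:R; in-air after throw: [b1@8:L b4@9:R b2@11:R b3@12:L]
Beat 8 (L): throw ball1 h=2 -> lands@10:L; in-air after throw: [b4@9:R b1@10:L b2@11:R b3@12:L]
Beat 9 (R): throw ball4 h=4 -> lands@13:R; in-air after throw: [b1@10:L b2@11:R b3@12:L b4@13:R]
Beat 10 (L): throw ball1 h=4 -> lands@14:L; in-air after throw: [b2@11:R b3@12:L b4@13:R b1@14:L]
Beat 11 (R): throw ball2 h=6 -> lands@17:R; in-air after throw: [b3@12:L b4@13:R b1@14:L b2@17:R]
Beat 12 (L): throw ball3 h=4 -> lands@16:L; in-air after throw: [b4@13:R b1@14:L b3@16:L b2@17:R]
Ball 3: thrown@2 h=4 -> first land @6; rethrown@6 h=6 -> second land @12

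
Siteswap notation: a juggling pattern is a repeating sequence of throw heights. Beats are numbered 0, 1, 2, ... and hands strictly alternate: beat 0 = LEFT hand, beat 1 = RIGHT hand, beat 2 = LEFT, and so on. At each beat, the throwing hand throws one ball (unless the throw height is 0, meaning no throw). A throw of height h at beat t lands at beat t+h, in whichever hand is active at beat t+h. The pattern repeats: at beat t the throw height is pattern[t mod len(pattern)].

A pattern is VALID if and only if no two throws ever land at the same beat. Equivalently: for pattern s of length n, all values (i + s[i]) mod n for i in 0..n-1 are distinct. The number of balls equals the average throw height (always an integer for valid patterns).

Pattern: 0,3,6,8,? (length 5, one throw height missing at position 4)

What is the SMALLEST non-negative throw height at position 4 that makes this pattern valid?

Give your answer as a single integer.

i=0: (0 + 0) mod 5 = 0
i=1: (1 + 3) mod 5 = 4
i=2: (2 + 6) mod 5 = 3
i=3: (3 + 8) mod 5 = 1
i=4: s[i]=? (unknown)
Known residues: [0, 1, 3, 4]; need a permutation of 0..4, so missing residue r = 2
Need (4 + s) mod 5 = 2; smallest s = (2 - 4) mod 5 = 3

Answer: 3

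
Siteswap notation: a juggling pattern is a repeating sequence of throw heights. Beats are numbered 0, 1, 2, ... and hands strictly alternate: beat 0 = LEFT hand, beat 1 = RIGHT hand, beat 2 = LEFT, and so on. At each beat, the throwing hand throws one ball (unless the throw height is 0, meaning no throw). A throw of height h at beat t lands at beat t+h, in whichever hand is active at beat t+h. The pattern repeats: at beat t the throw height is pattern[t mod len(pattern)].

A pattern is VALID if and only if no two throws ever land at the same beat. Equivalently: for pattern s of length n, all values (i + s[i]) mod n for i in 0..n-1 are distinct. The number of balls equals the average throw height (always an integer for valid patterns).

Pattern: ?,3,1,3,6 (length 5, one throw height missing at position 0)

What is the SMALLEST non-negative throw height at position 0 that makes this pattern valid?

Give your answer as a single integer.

Answer: 2

Derivation:
i=0: s[i]=? (unknown)
i=1: (1 + 3) mod 5 = 4
i=2: (2 + 1) mod 5 = 3
i=3: (3 + 3) mod 5 = 1
i=4: (4 + 6) mod 5 = 0
Known residues: [0, 1, 3, 4]; need a permutation of 0..4, so missing residue r = 2
Need (0 + s) mod 5 = 2; smallest s = (2 - 0) mod 5 = 2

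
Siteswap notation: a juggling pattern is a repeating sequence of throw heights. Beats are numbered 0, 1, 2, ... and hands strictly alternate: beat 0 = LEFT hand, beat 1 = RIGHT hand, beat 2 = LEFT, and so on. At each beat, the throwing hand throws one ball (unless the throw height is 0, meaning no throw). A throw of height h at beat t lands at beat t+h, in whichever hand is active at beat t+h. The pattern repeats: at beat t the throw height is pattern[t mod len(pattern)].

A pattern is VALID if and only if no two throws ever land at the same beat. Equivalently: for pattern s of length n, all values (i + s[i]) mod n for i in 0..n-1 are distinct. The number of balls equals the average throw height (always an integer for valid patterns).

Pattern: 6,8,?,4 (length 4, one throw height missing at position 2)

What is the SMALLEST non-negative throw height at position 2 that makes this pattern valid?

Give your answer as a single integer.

Answer: 2

Derivation:
i=0: (0 + 6) mod 4 = 2
i=1: (1 + 8) mod 4 = 1
i=2: s[i]=? (unknown)
i=3: (3 + 4) mod 4 = 3
Known residues: [1, 2, 3]; need a permutation of 0..3, so missing residue r = 0
Need (2 + s) mod 4 = 0; smallest s = (0 - 2) mod 4 = 2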